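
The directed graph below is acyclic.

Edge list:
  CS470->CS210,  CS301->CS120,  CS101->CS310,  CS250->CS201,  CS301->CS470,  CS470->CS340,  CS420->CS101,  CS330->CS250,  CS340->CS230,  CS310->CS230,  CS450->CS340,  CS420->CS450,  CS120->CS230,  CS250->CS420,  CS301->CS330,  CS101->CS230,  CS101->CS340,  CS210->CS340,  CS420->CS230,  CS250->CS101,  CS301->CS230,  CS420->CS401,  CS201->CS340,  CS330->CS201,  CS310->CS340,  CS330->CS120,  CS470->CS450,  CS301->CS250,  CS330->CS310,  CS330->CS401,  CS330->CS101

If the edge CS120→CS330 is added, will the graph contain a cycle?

Yes

Adding CS120→CS330 creates a cycle iff CS330 can already reach CS120.
Path from CS330: CS330 → CS120.
So CS330 → … → CS120 → CS330 is a cycle.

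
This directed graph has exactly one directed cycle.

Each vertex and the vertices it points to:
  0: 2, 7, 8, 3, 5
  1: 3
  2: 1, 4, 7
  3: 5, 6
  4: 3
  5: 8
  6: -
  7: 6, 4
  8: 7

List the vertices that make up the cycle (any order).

3, 4, 5, 7, 8

DFS with gray/black marking from 5:
5 gray
  8 gray
    7 gray
      6 gray
      6 black
      4 gray
        3 gray
          3→5: 5 is gray → back edge
Back edge closes the cycle 5 → 8 → 7 → 4 → 3 → 5; its vertices are {3, 4, 5, 7, 8}.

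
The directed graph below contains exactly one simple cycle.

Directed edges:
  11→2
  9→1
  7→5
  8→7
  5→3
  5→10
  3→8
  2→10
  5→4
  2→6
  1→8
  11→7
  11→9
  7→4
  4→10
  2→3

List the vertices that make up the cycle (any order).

3, 5, 7, 8

DFS with gray/black marking from 7:
7 gray
  5 gray
    3 gray
      8 gray
        8→7: 7 is gray → back edge
Back edge closes the cycle 7 → 5 → 3 → 8 → 7; its vertices are {3, 5, 7, 8}.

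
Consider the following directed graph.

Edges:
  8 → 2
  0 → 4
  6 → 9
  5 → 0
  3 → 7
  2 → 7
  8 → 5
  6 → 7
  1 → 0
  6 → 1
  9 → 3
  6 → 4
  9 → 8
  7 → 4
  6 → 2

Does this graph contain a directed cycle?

No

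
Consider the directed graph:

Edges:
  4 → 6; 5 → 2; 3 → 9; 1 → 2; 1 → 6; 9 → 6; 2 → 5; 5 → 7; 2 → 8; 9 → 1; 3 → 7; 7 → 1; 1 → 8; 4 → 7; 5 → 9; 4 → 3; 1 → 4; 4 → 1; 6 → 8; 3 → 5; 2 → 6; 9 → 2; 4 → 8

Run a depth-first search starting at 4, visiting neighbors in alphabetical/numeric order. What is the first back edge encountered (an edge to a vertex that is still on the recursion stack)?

DFS from 4 (visiting neighbors in alphabetical/numeric order); mark gray on enter, black on exit:
4 gray
  1 gray
    2 gray
      5 gray
        5→2: 2 is gray → back edge
First back edge: 5 → 2.

5->2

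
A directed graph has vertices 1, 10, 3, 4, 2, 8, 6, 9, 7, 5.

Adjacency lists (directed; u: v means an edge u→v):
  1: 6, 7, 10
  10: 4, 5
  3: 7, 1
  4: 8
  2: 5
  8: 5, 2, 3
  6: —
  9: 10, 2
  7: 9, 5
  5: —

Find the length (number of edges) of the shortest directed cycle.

For each vertex v, BFS finds the shortest path from v back to v.
The shortest such closed walk is 3 → 1 → 10 → 4 → 8 → 3, length 5.

5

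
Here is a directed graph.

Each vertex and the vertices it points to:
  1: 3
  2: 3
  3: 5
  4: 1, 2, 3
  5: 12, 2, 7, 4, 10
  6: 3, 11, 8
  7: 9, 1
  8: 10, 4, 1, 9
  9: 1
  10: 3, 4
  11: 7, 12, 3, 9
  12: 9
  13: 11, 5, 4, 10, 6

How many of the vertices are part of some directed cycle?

9

A vertex is on a directed cycle iff it belongs to a strongly connected component of size ≥ 2 (or has a self-loop).
The vertices on cycles are {1, 2, 3, 4, 5, 7, 9, 10, 12} — 9 in total.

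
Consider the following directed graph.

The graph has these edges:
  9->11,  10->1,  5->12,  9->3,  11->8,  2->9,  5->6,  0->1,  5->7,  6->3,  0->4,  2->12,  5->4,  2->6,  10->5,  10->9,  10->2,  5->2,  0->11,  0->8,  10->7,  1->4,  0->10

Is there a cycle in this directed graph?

No

DFS with white/gray/black marking, starting from 7:
7 gray
7 black
0 gray
  10 gray
    1 gray
      4 gray
      4 black
    1 black
    5 gray
      2 gray
        6 gray
          3 gray
          3 black
        6 black
        12 gray
        12 black
        9 gray
          9→3: 3 black — skip
          11 gray
            8 gray
            8 black
          11 black
        9 black
      2 black
      5→6: 6 black — skip
      5→7: 7 black — skip
      5→12: 12 black — skip
      5→4: 4 black — skip
    5 black
    10→2: 2 black — skip
    10→7: 7 black — skip
    10→9: 9 black — skip
  10 black
  0→4: 4 black — skip
  0→8: 8 black — skip
  0→11: 11 black — skip
  0→1: 1 black — skip
0 black
Every edge goes to a white or black vertex — no back edge, so the graph is acyclic.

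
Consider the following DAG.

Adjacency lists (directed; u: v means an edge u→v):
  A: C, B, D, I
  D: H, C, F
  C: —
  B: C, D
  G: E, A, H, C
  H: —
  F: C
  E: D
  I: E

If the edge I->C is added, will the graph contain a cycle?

No

Adding I→C creates a cycle iff C can already reach I.
Explore from C: no path reaches I. The graph stays acyclic.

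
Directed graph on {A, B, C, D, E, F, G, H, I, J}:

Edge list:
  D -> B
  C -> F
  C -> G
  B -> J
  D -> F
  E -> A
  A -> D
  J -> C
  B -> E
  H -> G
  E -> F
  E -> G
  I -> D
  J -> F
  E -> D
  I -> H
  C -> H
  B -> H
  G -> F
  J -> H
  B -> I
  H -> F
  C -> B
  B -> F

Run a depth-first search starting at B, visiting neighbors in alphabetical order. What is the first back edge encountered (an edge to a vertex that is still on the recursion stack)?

DFS from B (visiting neighbors in alphabetical order); mark gray on enter, black on exit:
B gray
  E gray
    A gray
      D gray
        D→B: B is gray → back edge
First back edge: D → B.

D→B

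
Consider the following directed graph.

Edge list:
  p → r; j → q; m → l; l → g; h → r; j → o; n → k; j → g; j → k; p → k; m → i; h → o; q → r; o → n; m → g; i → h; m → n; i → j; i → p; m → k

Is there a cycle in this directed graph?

DFS with white/gray/black marking, starting from n:
n gray
  k gray
  k black
n black
g gray
g black
h gray
  o gray
    o→n: n black — skip
  o black
  r gray
  r black
h black
i gray
  p gray
    p→r: r black — skip
    p→k: k black — skip
  p black
  i→h: h black — skip
  j gray
    q gray
      q→r: r black — skip
    q black
    j→o: o black — skip
    j→g: g black — skip
    j→k: k black — skip
  j black
i black
l gray
  l→g: g black — skip
l black
m gray
  m→l: l black — skip
  m→k: k black — skip
  m→g: g black — skip
  m→i: i black — skip
  m→n: n black — skip
m black
Every edge goes to a white or black vertex — no back edge, so the graph is acyclic.

No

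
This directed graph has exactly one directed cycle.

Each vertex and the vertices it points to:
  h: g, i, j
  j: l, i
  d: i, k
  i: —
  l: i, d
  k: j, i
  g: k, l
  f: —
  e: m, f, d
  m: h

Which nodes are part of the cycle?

DFS with gray/black marking from k:
k gray
  j gray
    l gray
      i gray
      i black
      d gray
        d→i: i black — skip
        d→k: k is gray → back edge
Back edge closes the cycle k → j → l → d → k; its vertices are {d, j, k, l}.

d, j, k, l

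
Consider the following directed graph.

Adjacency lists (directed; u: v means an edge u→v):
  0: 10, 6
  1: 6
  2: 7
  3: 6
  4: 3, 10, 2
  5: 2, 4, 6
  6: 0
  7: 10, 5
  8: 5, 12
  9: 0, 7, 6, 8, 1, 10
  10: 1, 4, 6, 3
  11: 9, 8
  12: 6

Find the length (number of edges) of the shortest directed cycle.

For each vertex v, BFS finds the shortest path from v back to v.
The shortest such closed walk is 4 → 10 → 4, length 2.

2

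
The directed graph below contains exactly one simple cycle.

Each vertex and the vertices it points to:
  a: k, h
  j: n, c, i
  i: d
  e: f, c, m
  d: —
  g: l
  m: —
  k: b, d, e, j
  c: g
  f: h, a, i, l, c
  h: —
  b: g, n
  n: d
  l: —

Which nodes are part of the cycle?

DFS with gray/black marking from k:
k gray
  b gray
    g gray
      l gray
      l black
    g black
    n gray
      d gray
      d black
    n black
  b black
  k→d: d black — skip
  e gray
    f gray
      h gray
      h black
      a gray
        a→k: k is gray → back edge
Back edge closes the cycle k → e → f → a → k; its vertices are {a, e, f, k}.

a, e, f, k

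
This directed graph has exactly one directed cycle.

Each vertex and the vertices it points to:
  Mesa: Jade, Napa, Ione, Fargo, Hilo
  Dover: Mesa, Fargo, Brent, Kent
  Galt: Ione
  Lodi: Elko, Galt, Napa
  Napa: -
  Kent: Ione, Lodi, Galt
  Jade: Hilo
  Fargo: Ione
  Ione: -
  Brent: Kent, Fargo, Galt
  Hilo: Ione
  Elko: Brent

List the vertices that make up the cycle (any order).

Elko, Kent, Lodi, Brent

DFS with gray/black marking from Brent:
Brent gray
  Kent gray
    Ione gray
    Ione black
    Lodi gray
      Elko gray
        Elko→Brent: Brent is gray → back edge
Back edge closes the cycle Brent → Kent → Lodi → Elko → Brent; its vertices are {Elko, Kent, Lodi, Brent}.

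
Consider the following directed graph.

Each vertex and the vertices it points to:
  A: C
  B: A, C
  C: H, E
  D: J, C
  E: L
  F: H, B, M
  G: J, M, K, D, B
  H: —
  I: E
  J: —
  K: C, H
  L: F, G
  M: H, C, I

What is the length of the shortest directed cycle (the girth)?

5

For each vertex v, BFS finds the shortest path from v back to v.
The shortest such closed walk is L → F → B → C → E → L, length 5.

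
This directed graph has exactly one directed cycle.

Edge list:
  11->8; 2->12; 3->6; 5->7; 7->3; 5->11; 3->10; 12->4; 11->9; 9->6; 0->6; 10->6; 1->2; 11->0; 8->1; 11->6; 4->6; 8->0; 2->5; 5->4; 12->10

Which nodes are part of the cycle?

1, 2, 5, 8, 11

DFS with gray/black marking from 1:
1 gray
  2 gray
    5 gray
      7 gray
        3 gray
          10 gray
            6 gray
            6 black
          10 black
          3→6: 6 black — skip
        3 black
      7 black
      11 gray
        0 gray
          0→6: 6 black — skip
        0 black
        8 gray
          8→0: 0 black — skip
          8→1: 1 is gray → back edge
Back edge closes the cycle 1 → 2 → 5 → 11 → 8 → 1; its vertices are {1, 2, 5, 8, 11}.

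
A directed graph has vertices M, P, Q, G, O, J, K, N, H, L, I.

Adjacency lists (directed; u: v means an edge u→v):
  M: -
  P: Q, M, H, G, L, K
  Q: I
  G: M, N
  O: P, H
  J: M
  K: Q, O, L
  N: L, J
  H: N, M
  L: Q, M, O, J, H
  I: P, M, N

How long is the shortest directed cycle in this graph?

3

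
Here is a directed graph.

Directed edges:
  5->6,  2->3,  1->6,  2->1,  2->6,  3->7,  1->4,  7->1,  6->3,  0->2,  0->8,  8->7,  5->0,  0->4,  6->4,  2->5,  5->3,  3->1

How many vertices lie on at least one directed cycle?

7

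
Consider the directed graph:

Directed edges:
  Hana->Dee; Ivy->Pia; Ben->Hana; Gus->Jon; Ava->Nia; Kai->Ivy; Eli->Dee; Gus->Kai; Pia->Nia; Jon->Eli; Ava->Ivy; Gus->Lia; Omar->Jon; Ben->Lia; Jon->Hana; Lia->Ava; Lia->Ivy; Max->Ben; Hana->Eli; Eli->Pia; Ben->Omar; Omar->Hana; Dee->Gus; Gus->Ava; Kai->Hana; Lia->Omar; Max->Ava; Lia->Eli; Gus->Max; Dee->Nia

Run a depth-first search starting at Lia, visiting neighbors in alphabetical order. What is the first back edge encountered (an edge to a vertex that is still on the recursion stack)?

Jon->Eli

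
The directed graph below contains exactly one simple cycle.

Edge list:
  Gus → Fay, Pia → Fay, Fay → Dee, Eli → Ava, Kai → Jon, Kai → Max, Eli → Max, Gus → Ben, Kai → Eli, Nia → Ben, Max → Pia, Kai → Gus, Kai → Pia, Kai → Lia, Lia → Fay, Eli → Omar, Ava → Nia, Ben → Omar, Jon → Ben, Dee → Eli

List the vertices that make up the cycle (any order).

Dee, Eli, Fay, Max, Pia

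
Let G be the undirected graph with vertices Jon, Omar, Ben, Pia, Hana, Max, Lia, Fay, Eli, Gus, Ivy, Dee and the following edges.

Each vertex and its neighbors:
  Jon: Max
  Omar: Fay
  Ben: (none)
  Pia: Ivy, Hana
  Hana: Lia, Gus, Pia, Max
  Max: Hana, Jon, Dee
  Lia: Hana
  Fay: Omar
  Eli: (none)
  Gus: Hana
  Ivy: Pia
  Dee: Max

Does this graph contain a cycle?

DFS, tracking each vertex's parent; an edge to a visited non-parent vertex closes a cycle.
Start from Fay:
visit Fay (parent –)
  visit Omar (parent Fay)
    Omar–Fay: parent, skip
visit Jon (parent –)
  visit Max (parent Jon)
    visit Hana (parent Max)
      visit Lia (parent Hana)
        Lia–Hana: parent, skip
      visit Gus (parent Hana)
        Gus–Hana: parent, skip
      visit Pia (parent Hana)
        visit Ivy (parent Pia)
          Ivy–Pia: parent, skip
        Pia–Hana: parent, skip
      Hana–Max: parent, skip
    Max–Jon: parent, skip
    visit Dee (parent Max)
      Dee–Max: parent, skip
visit Ben (parent –)
visit Eli (parent –)
No non-parent visited neighbor found — the graph is a forest.

No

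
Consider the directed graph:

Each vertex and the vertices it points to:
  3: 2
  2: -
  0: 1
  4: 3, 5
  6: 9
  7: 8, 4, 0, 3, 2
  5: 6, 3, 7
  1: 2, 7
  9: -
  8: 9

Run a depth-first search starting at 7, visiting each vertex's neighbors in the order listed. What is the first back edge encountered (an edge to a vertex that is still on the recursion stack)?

DFS from 7 (visiting each vertex's neighbors in the order listed); mark gray on enter, black on exit:
7 gray
  8 gray
    9 gray
    9 black
  8 black
  4 gray
    3 gray
      2 gray
      2 black
    3 black
    5 gray
      6 gray
        6→9: 9 black — skip
      6 black
      5→3: 3 black — skip
      5→7: 7 is gray → back edge
First back edge: 5 → 7.

5→7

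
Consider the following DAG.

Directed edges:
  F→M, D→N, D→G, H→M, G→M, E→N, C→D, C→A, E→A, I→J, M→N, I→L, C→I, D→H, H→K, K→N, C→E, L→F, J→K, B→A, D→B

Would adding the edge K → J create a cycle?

Adding K→J creates a cycle iff J can already reach K.
Path from J: J → K.
So J → … → K → J is a cycle.

Yes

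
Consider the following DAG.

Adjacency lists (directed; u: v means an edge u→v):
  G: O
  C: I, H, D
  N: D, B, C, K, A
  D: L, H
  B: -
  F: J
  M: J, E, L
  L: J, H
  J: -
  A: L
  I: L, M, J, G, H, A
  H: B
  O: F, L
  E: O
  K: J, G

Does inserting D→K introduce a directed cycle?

No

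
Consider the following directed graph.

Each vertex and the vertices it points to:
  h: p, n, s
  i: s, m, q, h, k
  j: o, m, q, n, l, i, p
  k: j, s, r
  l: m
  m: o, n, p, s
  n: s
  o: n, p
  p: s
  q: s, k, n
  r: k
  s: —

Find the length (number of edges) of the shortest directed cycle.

2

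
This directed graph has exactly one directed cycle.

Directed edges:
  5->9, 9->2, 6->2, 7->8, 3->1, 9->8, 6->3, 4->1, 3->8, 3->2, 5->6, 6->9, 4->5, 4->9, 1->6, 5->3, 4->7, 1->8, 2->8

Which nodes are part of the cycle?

1, 3, 6

DFS with gray/black marking from 1:
1 gray
  8 gray
  8 black
  6 gray
    9 gray
      9→8: 8 black — skip
      2 gray
        2→8: 8 black — skip
      2 black
    9 black
    3 gray
      3→2: 2 black — skip
      3→8: 8 black — skip
      3→1: 1 is gray → back edge
Back edge closes the cycle 1 → 6 → 3 → 1; its vertices are {1, 3, 6}.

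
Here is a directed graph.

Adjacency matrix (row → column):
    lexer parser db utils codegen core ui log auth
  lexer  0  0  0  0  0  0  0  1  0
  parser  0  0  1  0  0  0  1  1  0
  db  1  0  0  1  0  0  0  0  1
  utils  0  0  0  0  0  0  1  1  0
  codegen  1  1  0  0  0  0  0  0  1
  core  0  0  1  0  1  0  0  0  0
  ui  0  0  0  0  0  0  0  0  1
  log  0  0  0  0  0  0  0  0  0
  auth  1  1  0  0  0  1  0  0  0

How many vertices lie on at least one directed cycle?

A vertex is on a directed cycle iff it belongs to a strongly connected component of size ≥ 2 (or has a self-loop).
The vertices on cycles are {db, ui, auth, core, utils, parser, codegen} — 7 in total.

7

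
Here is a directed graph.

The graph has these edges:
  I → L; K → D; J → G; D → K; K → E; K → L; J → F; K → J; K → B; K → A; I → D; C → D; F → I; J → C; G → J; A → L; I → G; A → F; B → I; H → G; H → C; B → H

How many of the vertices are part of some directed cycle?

A vertex is on a directed cycle iff it belongs to a strongly connected component of size ≥ 2 (or has a self-loop).
The vertices on cycles are {A, B, C, D, F, G, H, I, J, K} — 10 in total.

10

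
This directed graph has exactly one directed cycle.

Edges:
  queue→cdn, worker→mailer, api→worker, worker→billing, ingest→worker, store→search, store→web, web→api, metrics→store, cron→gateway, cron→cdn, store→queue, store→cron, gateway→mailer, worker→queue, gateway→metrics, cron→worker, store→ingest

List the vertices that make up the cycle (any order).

DFS with gray/black marking from store:
store gray
  web gray
    api gray
      worker gray
        mailer gray
        mailer black
        billing gray
        billing black
        queue gray
          cdn gray
          cdn black
        queue black
      worker black
    api black
  web black
  store→queue: queue black — skip
  ingest gray
    ingest→worker: worker black — skip
  ingest black
  cron gray
    gateway gray
      metrics gray
        metrics→store: store is gray → back edge
Back edge closes the cycle store → cron → gateway → metrics → store; its vertices are {cron, store, gateway, metrics}.

cron, store, gateway, metrics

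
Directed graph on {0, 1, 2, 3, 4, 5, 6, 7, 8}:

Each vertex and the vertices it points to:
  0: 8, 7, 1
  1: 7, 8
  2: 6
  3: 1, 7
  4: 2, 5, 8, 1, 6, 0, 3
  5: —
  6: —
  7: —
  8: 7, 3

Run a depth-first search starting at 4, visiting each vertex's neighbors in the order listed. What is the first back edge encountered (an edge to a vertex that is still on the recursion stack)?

1→8

DFS from 4 (visiting each vertex's neighbors in the order listed); mark gray on enter, black on exit:
4 gray
  2 gray
    6 gray
    6 black
  2 black
  5 gray
  5 black
  8 gray
    7 gray
    7 black
    3 gray
      1 gray
        1→7: 7 black — skip
        1→8: 8 is gray → back edge
First back edge: 1 → 8.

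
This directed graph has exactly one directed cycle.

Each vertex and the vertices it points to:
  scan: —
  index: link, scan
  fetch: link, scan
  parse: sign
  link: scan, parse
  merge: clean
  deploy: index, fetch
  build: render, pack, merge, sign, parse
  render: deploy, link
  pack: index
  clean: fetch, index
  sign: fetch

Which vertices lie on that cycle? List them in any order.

DFS with gray/black marking from parse:
parse gray
  sign gray
    fetch gray
      link gray
        scan gray
        scan black
        link→parse: parse is gray → back edge
Back edge closes the cycle parse → sign → fetch → link → parse; its vertices are {link, sign, fetch, parse}.

link, sign, fetch, parse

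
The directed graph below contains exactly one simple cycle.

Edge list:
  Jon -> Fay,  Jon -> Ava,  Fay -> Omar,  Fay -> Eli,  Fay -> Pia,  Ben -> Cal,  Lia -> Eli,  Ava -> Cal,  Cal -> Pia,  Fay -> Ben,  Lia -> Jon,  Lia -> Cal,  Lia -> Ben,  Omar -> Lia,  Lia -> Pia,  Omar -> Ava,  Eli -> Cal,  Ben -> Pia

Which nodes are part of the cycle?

Fay, Jon, Lia, Omar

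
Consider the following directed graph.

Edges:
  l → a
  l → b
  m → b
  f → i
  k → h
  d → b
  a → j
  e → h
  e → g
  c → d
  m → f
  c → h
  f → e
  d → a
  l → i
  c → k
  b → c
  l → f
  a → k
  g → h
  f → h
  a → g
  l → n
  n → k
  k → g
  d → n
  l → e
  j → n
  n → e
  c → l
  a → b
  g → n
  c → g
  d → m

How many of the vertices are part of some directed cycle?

10

A vertex is on a directed cycle iff it belongs to a strongly connected component of size ≥ 2 (or has a self-loop).
The vertices on cycles are {a, b, c, d, e, g, k, l, m, n} — 10 in total.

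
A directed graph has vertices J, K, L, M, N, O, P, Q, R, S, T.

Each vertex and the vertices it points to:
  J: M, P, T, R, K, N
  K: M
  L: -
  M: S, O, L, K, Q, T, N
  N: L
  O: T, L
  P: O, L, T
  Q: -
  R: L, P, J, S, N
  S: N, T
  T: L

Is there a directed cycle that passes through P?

No

P lies on a cycle iff there is a path from P back to itself.
Exploring from P, it never reaches itself; equivalently, its strongly connected component is a singleton.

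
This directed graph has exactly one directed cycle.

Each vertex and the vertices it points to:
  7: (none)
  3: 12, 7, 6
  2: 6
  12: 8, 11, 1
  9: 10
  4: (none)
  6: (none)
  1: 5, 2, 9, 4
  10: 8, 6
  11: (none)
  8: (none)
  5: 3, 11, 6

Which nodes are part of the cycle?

1, 3, 5, 12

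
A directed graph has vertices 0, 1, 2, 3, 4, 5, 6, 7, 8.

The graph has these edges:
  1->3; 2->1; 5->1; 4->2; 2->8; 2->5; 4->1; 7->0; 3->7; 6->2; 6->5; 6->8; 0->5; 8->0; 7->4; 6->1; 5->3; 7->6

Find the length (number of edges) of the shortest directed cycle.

4

For each vertex v, BFS finds the shortest path from v back to v.
The shortest such closed walk is 7 → 0 → 5 → 3 → 7, length 4.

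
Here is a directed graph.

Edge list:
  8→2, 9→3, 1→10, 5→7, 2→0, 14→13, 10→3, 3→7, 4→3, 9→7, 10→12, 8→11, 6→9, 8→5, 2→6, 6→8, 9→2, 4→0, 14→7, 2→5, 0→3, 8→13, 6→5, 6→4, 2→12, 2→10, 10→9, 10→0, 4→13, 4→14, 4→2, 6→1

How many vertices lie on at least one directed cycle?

A vertex is on a directed cycle iff it belongs to a strongly connected component of size ≥ 2 (or has a self-loop).
The vertices on cycles are {1, 2, 4, 6, 8, 9, 10} — 7 in total.

7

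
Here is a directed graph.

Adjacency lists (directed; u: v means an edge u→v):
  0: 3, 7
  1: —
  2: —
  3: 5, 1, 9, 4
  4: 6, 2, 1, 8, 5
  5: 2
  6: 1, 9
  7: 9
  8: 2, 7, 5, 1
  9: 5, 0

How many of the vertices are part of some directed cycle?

7

A vertex is on a directed cycle iff it belongs to a strongly connected component of size ≥ 2 (or has a self-loop).
The vertices on cycles are {0, 3, 4, 6, 7, 8, 9} — 7 in total.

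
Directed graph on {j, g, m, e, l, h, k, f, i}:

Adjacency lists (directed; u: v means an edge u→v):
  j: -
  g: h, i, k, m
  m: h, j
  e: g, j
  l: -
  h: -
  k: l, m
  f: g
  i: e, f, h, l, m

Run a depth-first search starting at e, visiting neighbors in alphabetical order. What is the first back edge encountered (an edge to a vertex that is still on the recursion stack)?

i→e

DFS from e (visiting neighbors in alphabetical order); mark gray on enter, black on exit:
e gray
  g gray
    h gray
    h black
    i gray
      i→e: e is gray → back edge
First back edge: i → e.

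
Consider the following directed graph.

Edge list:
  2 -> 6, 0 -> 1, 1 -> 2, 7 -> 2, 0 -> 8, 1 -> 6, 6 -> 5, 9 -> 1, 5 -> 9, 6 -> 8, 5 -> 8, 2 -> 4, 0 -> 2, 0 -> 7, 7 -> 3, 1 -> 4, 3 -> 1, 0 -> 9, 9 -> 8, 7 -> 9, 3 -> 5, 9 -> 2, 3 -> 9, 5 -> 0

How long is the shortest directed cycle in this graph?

For each vertex v, BFS finds the shortest path from v back to v.
The shortest such closed walk is 0 → 1 → 6 → 5 → 0, length 4.

4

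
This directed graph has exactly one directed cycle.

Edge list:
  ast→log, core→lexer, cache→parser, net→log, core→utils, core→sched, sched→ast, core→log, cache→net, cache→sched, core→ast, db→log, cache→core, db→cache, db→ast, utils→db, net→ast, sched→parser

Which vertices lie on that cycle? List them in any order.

db, core, cache, utils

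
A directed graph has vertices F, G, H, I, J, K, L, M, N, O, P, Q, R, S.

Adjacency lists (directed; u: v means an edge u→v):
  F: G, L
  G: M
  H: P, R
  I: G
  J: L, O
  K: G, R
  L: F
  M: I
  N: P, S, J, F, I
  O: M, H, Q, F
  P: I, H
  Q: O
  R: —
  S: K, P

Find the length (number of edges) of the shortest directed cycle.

2

For each vertex v, BFS finds the shortest path from v back to v.
The shortest such closed walk is O → Q → O, length 2.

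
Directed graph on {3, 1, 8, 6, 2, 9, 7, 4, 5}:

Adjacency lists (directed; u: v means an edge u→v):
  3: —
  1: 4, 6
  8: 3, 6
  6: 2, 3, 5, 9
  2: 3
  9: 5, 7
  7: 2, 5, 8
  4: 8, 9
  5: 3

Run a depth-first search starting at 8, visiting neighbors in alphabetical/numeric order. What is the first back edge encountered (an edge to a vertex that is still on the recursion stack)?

DFS from 8 (visiting neighbors in alphabetical/numeric order); mark gray on enter, black on exit:
8 gray
  3 gray
  3 black
  6 gray
    2 gray
      2→3: 3 black — skip
    2 black
    6→3: 3 black — skip
    5 gray
      5→3: 3 black — skip
    5 black
    9 gray
      9→5: 5 black — skip
      7 gray
        7→2: 2 black — skip
        7→5: 5 black — skip
        7→8: 8 is gray → back edge
First back edge: 7 → 8.

7→8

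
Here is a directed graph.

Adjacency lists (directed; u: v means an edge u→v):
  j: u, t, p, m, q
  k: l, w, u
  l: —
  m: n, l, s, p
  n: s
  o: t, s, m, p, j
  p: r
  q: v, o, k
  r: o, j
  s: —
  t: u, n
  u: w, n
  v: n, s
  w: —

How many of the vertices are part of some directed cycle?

6

A vertex is on a directed cycle iff it belongs to a strongly connected component of size ≥ 2 (or has a self-loop).
The vertices on cycles are {j, m, o, p, q, r} — 6 in total.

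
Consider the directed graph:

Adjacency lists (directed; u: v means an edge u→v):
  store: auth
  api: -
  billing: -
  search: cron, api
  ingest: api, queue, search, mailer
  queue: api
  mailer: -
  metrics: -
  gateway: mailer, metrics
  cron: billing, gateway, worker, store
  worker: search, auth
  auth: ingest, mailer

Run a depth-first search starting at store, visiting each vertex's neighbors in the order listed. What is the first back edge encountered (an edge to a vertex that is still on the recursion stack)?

DFS from store (visiting each vertex's neighbors in the order listed); mark gray on enter, black on exit:
store gray
  auth gray
    ingest gray
      api gray
      api black
      queue gray
        queue→api: api black — skip
      queue black
      search gray
        cron gray
          billing gray
          billing black
          gateway gray
            mailer gray
            mailer black
            metrics gray
            metrics black
          gateway black
          worker gray
            worker→search: search is gray → back edge
First back edge: worker → search.

worker->search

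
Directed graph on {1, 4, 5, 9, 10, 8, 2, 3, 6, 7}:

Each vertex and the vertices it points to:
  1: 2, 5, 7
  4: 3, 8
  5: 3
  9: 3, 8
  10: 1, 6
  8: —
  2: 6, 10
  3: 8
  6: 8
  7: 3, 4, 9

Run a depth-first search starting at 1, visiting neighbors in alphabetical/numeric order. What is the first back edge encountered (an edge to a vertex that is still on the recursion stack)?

DFS from 1 (visiting neighbors in alphabetical/numeric order); mark gray on enter, black on exit:
1 gray
  2 gray
    6 gray
      8 gray
      8 black
    6 black
    10 gray
      10→1: 1 is gray → back edge
First back edge: 10 → 1.

10->1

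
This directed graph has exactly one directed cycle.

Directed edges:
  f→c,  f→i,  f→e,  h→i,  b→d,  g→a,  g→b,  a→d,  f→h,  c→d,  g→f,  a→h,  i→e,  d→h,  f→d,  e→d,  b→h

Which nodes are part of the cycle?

DFS with gray/black marking from i:
i gray
  e gray
    d gray
      h gray
        h→i: i is gray → back edge
Back edge closes the cycle i → e → d → h → i; its vertices are {d, e, h, i}.

d, e, h, i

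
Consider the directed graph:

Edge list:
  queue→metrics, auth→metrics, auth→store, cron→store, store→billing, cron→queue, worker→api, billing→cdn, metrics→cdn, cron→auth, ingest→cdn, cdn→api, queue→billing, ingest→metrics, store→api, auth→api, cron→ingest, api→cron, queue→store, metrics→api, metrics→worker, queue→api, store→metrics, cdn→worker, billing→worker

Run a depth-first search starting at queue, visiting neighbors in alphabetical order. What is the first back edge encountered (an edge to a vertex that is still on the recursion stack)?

DFS from queue (visiting neighbors in alphabetical order); mark gray on enter, black on exit:
queue gray
  api gray
    cron gray
      auth gray
        auth→api: api is gray → back edge
First back edge: auth → api.

auth->api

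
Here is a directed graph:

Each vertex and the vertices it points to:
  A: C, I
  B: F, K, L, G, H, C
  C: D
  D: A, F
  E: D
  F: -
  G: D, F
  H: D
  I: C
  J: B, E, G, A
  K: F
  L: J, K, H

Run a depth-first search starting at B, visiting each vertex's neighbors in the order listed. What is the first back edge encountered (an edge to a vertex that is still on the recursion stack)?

J->B

DFS from B (visiting each vertex's neighbors in the order listed); mark gray on enter, black on exit:
B gray
  F gray
  F black
  K gray
    K→F: F black — skip
  K black
  L gray
    J gray
      J→B: B is gray → back edge
First back edge: J → B.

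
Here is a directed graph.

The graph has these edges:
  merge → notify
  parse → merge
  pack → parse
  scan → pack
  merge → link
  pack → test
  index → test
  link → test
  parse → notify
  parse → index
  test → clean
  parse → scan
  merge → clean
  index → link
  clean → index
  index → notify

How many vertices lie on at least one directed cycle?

7

A vertex is on a directed cycle iff it belongs to a strongly connected component of size ≥ 2 (or has a self-loop).
The vertices on cycles are {link, pack, scan, test, clean, index, parse} — 7 in total.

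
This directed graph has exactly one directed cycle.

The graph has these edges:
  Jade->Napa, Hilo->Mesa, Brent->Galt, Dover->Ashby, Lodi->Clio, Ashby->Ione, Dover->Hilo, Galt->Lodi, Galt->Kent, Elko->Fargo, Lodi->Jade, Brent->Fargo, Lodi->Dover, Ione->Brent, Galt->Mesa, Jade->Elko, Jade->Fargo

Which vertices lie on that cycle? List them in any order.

Galt, Ione, Lodi, Ashby, Brent, Dover

DFS with gray/black marking from Brent:
Brent gray
  Galt gray
    Mesa gray
    Mesa black
    Lodi gray
      Dover gray
        Ashby gray
          Ione gray
            Ione→Brent: Brent is gray → back edge
Back edge closes the cycle Brent → Galt → Lodi → Dover → Ashby → Ione → Brent; its vertices are {Galt, Ione, Lodi, Ashby, Brent, Dover}.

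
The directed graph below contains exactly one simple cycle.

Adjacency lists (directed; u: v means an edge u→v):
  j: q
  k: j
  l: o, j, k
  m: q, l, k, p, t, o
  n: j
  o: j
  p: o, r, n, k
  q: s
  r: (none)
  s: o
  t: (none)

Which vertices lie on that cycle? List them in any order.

j, o, q, s

DFS with gray/black marking from q:
q gray
  s gray
    o gray
      j gray
        j→q: q is gray → back edge
Back edge closes the cycle q → s → o → j → q; its vertices are {j, o, q, s}.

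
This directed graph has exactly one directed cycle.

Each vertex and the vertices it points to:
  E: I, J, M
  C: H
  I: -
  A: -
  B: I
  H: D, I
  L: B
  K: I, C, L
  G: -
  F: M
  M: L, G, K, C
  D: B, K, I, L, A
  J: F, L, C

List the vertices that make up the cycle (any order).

DFS with gray/black marking from C:
C gray
  H gray
    D gray
      B gray
        I gray
        I black
      B black
      K gray
        K→I: I black — skip
        K→C: C is gray → back edge
Back edge closes the cycle C → H → D → K → C; its vertices are {C, D, H, K}.

C, D, H, K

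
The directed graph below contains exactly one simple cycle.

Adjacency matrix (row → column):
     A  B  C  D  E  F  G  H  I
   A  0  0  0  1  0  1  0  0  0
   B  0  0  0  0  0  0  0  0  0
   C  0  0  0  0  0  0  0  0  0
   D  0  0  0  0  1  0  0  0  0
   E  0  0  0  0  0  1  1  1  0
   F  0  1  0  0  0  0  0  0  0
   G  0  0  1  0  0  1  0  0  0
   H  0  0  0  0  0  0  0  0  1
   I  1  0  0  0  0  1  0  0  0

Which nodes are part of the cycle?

DFS with gray/black marking from D:
D gray
  E gray
    G gray
      C gray
      C black
      F gray
        B gray
        B black
      F black
    G black
    E→F: F black — skip
    H gray
      I gray
        A gray
          A→F: F black — skip
          A→D: D is gray → back edge
Back edge closes the cycle D → E → H → I → A → D; its vertices are {A, D, E, H, I}.

A, D, E, H, I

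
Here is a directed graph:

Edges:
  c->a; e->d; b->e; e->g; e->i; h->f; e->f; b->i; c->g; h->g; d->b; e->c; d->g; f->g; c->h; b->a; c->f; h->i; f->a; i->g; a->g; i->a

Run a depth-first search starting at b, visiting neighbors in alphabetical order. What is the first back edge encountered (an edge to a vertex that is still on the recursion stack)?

d->b

DFS from b (visiting neighbors in alphabetical order); mark gray on enter, black on exit:
b gray
  a gray
    g gray
    g black
  a black
  e gray
    c gray
      c→a: a black — skip
      f gray
        f→a: a black — skip
        f→g: g black — skip
      f black
      c→g: g black — skip
      h gray
        h→f: f black — skip
        h→g: g black — skip
        i gray
          i→a: a black — skip
          i→g: g black — skip
        i black
      h black
    c black
    d gray
      d→b: b is gray → back edge
First back edge: d → b.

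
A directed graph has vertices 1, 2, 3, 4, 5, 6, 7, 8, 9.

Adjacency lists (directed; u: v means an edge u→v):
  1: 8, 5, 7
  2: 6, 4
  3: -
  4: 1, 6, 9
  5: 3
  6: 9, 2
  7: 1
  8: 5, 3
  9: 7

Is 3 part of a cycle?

3 lies on a cycle iff there is a path from 3 back to itself.
Exploring from 3, it never reaches itself; equivalently, its strongly connected component is a singleton.

No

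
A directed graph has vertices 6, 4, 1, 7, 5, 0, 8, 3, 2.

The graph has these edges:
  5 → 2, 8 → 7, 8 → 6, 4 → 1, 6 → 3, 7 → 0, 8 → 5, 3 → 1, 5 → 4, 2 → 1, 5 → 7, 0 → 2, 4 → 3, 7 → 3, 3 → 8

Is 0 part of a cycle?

0 lies on a cycle iff there is a path from 0 back to itself.
Exploring from 0, it never reaches itself; equivalently, its strongly connected component is a singleton.

No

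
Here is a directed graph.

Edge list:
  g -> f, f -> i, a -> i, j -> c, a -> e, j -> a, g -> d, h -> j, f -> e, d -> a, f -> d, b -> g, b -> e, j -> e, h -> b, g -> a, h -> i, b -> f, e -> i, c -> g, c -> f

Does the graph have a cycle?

No

DFS with white/gray/black marking, starting from h:
h gray
  b gray
    f gray
      e gray
        i gray
        i black
      e black
      d gray
        a gray
          a→i: i black — skip
          a→e: e black — skip
        a black
      d black
      f→i: i black — skip
    f black
    g gray
      g→f: f black — skip
      g→d: d black — skip
      g→a: a black — skip
    g black
    b→e: e black — skip
  b black
  j gray
    j→e: e black — skip
    j→a: a black — skip
    c gray
      c→f: f black — skip
      c→g: g black — skip
    c black
  j black
  h→i: i black — skip
h black
Every edge goes to a white or black vertex — no back edge, so the graph is acyclic.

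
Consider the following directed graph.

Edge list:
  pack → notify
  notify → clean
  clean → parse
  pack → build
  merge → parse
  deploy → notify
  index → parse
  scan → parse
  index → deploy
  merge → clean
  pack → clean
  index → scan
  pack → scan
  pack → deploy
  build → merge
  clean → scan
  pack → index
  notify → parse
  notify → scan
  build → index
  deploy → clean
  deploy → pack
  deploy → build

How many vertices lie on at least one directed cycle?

A vertex is on a directed cycle iff it belongs to a strongly connected component of size ≥ 2 (or has a self-loop).
The vertices on cycles are {pack, build, index, deploy} — 4 in total.

4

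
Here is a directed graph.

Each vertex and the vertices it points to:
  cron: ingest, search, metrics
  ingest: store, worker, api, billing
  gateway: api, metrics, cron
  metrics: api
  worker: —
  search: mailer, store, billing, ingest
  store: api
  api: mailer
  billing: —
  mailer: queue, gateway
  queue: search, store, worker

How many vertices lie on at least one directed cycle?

9

A vertex is on a directed cycle iff it belongs to a strongly connected component of size ≥ 2 (or has a self-loop).
The vertices on cycles are {api, cron, queue, store, ingest, mailer, search, gateway, metrics} — 9 in total.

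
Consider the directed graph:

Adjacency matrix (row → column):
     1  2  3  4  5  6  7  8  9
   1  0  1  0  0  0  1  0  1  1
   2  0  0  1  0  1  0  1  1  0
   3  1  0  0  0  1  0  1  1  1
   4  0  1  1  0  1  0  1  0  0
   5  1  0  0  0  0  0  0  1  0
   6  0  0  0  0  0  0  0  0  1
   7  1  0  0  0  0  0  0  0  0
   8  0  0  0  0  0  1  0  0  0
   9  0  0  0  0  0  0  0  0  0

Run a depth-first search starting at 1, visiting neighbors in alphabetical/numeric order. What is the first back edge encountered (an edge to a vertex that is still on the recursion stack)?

3→1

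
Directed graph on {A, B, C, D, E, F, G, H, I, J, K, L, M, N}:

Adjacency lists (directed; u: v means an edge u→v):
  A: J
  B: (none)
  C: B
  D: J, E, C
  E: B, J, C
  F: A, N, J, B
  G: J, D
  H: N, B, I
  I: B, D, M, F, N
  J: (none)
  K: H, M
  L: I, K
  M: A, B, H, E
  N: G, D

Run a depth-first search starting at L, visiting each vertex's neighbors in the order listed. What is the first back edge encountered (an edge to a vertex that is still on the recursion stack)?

DFS from L (visiting each vertex's neighbors in the order listed); mark gray on enter, black on exit:
L gray
  I gray
    B gray
    B black
    D gray
      J gray
      J black
      E gray
        E→B: B black — skip
        E→J: J black — skip
        C gray
          C→B: B black — skip
        C black
      E black
      D→C: C black — skip
    D black
    M gray
      A gray
        A→J: J black — skip
      A black
      M→B: B black — skip
      H gray
        N gray
          G gray
            G→J: J black — skip
            G→D: D black — skip
          G black
          N→D: D black — skip
        N black
        H→B: B black — skip
        H→I: I is gray → back edge
First back edge: H → I.

H->I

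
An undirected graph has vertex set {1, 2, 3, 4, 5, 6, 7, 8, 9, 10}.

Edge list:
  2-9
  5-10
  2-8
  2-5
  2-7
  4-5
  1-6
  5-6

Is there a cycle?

DFS, tracking each vertex's parent; an edge to a visited non-parent vertex closes a cycle.
Start from 10:
visit 10 (parent –)
  visit 5 (parent 10)
    5–10: parent, skip
    visit 2 (parent 5)
      visit 9 (parent 2)
        9–2: parent, skip
      visit 7 (parent 2)
        7–2: parent, skip
      2–5: parent, skip
      visit 8 (parent 2)
        8–2: parent, skip
    visit 6 (parent 5)
      visit 1 (parent 6)
        1–6: parent, skip
      6–5: parent, skip
    visit 4 (parent 5)
      4–5: parent, skip
visit 3 (parent –)
No non-parent visited neighbor found — the graph is a forest.

No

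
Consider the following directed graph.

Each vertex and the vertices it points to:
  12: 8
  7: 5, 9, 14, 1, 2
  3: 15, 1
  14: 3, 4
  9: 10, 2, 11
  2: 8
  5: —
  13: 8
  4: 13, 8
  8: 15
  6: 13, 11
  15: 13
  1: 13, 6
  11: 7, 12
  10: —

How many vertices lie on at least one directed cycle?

A vertex is on a directed cycle iff it belongs to a strongly connected component of size ≥ 2 (or has a self-loop).
The vertices on cycles are {1, 3, 6, 7, 8, 9, 11, 13, 14, 15} — 10 in total.

10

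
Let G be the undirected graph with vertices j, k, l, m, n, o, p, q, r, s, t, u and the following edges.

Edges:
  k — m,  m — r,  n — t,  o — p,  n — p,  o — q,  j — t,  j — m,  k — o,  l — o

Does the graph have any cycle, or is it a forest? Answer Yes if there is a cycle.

DFS, tracking each vertex's parent; an edge to a visited non-parent vertex closes a cycle.
Start from p:
visit p (parent –)
  visit n (parent p)
    visit t (parent n)
      visit j (parent t)
        visit m (parent j)
          visit k (parent m)
            visit o (parent k)
              o–k: parent, skip
              visit l (parent o)
                l–o: parent, skip
              visit q (parent o)
                q–o: parent, skip
              o–p: p visited and ≠ parent → cycle
Cycle: p – n – t – j – m – k – o – p.

Yes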